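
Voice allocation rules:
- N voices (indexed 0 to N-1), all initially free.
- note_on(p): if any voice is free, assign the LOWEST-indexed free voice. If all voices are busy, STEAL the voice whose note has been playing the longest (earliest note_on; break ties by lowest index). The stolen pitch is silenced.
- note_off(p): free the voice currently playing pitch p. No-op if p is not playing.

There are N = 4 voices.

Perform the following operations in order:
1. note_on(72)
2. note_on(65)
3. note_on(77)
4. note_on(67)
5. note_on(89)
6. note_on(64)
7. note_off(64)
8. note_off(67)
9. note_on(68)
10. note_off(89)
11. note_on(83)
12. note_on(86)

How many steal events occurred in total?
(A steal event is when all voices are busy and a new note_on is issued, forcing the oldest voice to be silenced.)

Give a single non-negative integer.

Answer: 2

Derivation:
Op 1: note_on(72): voice 0 is free -> assigned | voices=[72 - - -]
Op 2: note_on(65): voice 1 is free -> assigned | voices=[72 65 - -]
Op 3: note_on(77): voice 2 is free -> assigned | voices=[72 65 77 -]
Op 4: note_on(67): voice 3 is free -> assigned | voices=[72 65 77 67]
Op 5: note_on(89): all voices busy, STEAL voice 0 (pitch 72, oldest) -> assign | voices=[89 65 77 67]
Op 6: note_on(64): all voices busy, STEAL voice 1 (pitch 65, oldest) -> assign | voices=[89 64 77 67]
Op 7: note_off(64): free voice 1 | voices=[89 - 77 67]
Op 8: note_off(67): free voice 3 | voices=[89 - 77 -]
Op 9: note_on(68): voice 1 is free -> assigned | voices=[89 68 77 -]
Op 10: note_off(89): free voice 0 | voices=[- 68 77 -]
Op 11: note_on(83): voice 0 is free -> assigned | voices=[83 68 77 -]
Op 12: note_on(86): voice 3 is free -> assigned | voices=[83 68 77 86]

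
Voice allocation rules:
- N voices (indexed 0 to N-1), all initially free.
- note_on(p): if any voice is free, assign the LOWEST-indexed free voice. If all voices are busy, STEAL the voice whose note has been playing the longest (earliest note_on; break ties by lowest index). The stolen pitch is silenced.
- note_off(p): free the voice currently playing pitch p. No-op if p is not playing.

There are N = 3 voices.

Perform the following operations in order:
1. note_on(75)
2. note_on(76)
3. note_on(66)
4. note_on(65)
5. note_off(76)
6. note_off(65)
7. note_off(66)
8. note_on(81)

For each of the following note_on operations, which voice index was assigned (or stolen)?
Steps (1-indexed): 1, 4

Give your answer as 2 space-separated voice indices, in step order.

Answer: 0 0

Derivation:
Op 1: note_on(75): voice 0 is free -> assigned | voices=[75 - -]
Op 2: note_on(76): voice 1 is free -> assigned | voices=[75 76 -]
Op 3: note_on(66): voice 2 is free -> assigned | voices=[75 76 66]
Op 4: note_on(65): all voices busy, STEAL voice 0 (pitch 75, oldest) -> assign | voices=[65 76 66]
Op 5: note_off(76): free voice 1 | voices=[65 - 66]
Op 6: note_off(65): free voice 0 | voices=[- - 66]
Op 7: note_off(66): free voice 2 | voices=[- - -]
Op 8: note_on(81): voice 0 is free -> assigned | voices=[81 - -]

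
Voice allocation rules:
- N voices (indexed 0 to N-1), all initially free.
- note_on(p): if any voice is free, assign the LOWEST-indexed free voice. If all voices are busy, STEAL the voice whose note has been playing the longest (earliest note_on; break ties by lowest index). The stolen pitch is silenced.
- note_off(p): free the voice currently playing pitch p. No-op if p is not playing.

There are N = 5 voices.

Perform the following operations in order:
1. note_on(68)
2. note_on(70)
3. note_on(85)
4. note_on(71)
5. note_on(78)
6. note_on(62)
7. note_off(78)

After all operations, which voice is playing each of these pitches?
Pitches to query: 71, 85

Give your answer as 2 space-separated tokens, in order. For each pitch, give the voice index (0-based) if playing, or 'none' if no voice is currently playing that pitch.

Op 1: note_on(68): voice 0 is free -> assigned | voices=[68 - - - -]
Op 2: note_on(70): voice 1 is free -> assigned | voices=[68 70 - - -]
Op 3: note_on(85): voice 2 is free -> assigned | voices=[68 70 85 - -]
Op 4: note_on(71): voice 3 is free -> assigned | voices=[68 70 85 71 -]
Op 5: note_on(78): voice 4 is free -> assigned | voices=[68 70 85 71 78]
Op 6: note_on(62): all voices busy, STEAL voice 0 (pitch 68, oldest) -> assign | voices=[62 70 85 71 78]
Op 7: note_off(78): free voice 4 | voices=[62 70 85 71 -]

Answer: 3 2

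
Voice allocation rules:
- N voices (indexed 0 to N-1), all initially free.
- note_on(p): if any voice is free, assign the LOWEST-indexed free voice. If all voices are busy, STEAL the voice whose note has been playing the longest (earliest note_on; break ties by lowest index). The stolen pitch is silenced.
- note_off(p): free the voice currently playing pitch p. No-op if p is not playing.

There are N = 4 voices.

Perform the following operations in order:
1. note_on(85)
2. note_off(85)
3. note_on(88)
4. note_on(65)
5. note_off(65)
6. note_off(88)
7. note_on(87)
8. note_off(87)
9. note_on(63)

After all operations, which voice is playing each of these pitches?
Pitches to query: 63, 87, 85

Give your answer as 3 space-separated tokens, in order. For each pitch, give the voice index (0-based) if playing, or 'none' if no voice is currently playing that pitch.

Op 1: note_on(85): voice 0 is free -> assigned | voices=[85 - - -]
Op 2: note_off(85): free voice 0 | voices=[- - - -]
Op 3: note_on(88): voice 0 is free -> assigned | voices=[88 - - -]
Op 4: note_on(65): voice 1 is free -> assigned | voices=[88 65 - -]
Op 5: note_off(65): free voice 1 | voices=[88 - - -]
Op 6: note_off(88): free voice 0 | voices=[- - - -]
Op 7: note_on(87): voice 0 is free -> assigned | voices=[87 - - -]
Op 8: note_off(87): free voice 0 | voices=[- - - -]
Op 9: note_on(63): voice 0 is free -> assigned | voices=[63 - - -]

Answer: 0 none none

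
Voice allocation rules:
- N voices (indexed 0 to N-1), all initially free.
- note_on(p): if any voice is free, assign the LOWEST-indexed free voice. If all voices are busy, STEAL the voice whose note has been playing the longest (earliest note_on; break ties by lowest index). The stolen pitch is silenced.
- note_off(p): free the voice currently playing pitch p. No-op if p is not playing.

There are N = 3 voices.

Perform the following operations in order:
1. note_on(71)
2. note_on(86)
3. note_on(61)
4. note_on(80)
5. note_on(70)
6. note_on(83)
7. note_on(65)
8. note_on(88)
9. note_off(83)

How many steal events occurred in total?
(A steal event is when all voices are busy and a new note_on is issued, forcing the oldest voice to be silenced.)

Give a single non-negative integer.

Answer: 5

Derivation:
Op 1: note_on(71): voice 0 is free -> assigned | voices=[71 - -]
Op 2: note_on(86): voice 1 is free -> assigned | voices=[71 86 -]
Op 3: note_on(61): voice 2 is free -> assigned | voices=[71 86 61]
Op 4: note_on(80): all voices busy, STEAL voice 0 (pitch 71, oldest) -> assign | voices=[80 86 61]
Op 5: note_on(70): all voices busy, STEAL voice 1 (pitch 86, oldest) -> assign | voices=[80 70 61]
Op 6: note_on(83): all voices busy, STEAL voice 2 (pitch 61, oldest) -> assign | voices=[80 70 83]
Op 7: note_on(65): all voices busy, STEAL voice 0 (pitch 80, oldest) -> assign | voices=[65 70 83]
Op 8: note_on(88): all voices busy, STEAL voice 1 (pitch 70, oldest) -> assign | voices=[65 88 83]
Op 9: note_off(83): free voice 2 | voices=[65 88 -]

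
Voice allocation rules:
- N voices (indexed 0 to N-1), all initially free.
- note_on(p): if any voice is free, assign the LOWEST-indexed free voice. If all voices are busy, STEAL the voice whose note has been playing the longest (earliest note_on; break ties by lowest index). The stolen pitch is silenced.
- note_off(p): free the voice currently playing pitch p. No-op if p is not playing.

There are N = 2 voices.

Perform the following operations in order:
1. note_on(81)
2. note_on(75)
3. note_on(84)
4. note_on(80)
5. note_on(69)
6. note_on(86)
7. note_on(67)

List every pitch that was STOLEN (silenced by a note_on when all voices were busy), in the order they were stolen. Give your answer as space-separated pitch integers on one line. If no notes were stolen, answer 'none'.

Op 1: note_on(81): voice 0 is free -> assigned | voices=[81 -]
Op 2: note_on(75): voice 1 is free -> assigned | voices=[81 75]
Op 3: note_on(84): all voices busy, STEAL voice 0 (pitch 81, oldest) -> assign | voices=[84 75]
Op 4: note_on(80): all voices busy, STEAL voice 1 (pitch 75, oldest) -> assign | voices=[84 80]
Op 5: note_on(69): all voices busy, STEAL voice 0 (pitch 84, oldest) -> assign | voices=[69 80]
Op 6: note_on(86): all voices busy, STEAL voice 1 (pitch 80, oldest) -> assign | voices=[69 86]
Op 7: note_on(67): all voices busy, STEAL voice 0 (pitch 69, oldest) -> assign | voices=[67 86]

Answer: 81 75 84 80 69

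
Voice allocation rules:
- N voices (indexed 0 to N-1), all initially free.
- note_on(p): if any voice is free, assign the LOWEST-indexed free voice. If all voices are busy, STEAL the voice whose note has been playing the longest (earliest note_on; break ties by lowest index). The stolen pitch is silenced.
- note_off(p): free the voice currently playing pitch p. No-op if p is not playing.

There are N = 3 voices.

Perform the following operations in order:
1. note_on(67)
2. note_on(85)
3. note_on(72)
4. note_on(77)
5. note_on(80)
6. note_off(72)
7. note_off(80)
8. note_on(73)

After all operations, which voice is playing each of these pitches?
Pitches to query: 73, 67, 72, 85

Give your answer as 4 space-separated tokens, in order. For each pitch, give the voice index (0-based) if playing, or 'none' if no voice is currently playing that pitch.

Op 1: note_on(67): voice 0 is free -> assigned | voices=[67 - -]
Op 2: note_on(85): voice 1 is free -> assigned | voices=[67 85 -]
Op 3: note_on(72): voice 2 is free -> assigned | voices=[67 85 72]
Op 4: note_on(77): all voices busy, STEAL voice 0 (pitch 67, oldest) -> assign | voices=[77 85 72]
Op 5: note_on(80): all voices busy, STEAL voice 1 (pitch 85, oldest) -> assign | voices=[77 80 72]
Op 6: note_off(72): free voice 2 | voices=[77 80 -]
Op 7: note_off(80): free voice 1 | voices=[77 - -]
Op 8: note_on(73): voice 1 is free -> assigned | voices=[77 73 -]

Answer: 1 none none none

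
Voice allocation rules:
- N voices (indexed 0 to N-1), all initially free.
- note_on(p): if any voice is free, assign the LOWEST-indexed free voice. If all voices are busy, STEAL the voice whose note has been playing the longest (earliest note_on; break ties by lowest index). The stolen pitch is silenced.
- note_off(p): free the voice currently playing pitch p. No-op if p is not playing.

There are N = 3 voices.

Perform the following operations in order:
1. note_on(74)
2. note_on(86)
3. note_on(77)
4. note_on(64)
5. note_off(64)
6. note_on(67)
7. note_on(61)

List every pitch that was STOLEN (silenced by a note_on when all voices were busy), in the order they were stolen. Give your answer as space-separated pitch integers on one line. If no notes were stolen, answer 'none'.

Answer: 74 86

Derivation:
Op 1: note_on(74): voice 0 is free -> assigned | voices=[74 - -]
Op 2: note_on(86): voice 1 is free -> assigned | voices=[74 86 -]
Op 3: note_on(77): voice 2 is free -> assigned | voices=[74 86 77]
Op 4: note_on(64): all voices busy, STEAL voice 0 (pitch 74, oldest) -> assign | voices=[64 86 77]
Op 5: note_off(64): free voice 0 | voices=[- 86 77]
Op 6: note_on(67): voice 0 is free -> assigned | voices=[67 86 77]
Op 7: note_on(61): all voices busy, STEAL voice 1 (pitch 86, oldest) -> assign | voices=[67 61 77]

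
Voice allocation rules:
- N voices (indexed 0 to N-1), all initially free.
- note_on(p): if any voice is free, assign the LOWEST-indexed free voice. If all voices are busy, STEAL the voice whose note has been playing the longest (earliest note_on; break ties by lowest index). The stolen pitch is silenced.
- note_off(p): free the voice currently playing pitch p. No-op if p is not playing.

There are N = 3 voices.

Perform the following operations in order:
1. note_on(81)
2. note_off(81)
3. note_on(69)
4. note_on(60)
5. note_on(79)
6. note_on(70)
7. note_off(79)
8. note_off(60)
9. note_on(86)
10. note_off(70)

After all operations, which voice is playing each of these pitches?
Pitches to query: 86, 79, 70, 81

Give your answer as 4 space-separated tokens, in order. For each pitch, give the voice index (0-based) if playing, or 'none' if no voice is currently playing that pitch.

Op 1: note_on(81): voice 0 is free -> assigned | voices=[81 - -]
Op 2: note_off(81): free voice 0 | voices=[- - -]
Op 3: note_on(69): voice 0 is free -> assigned | voices=[69 - -]
Op 4: note_on(60): voice 1 is free -> assigned | voices=[69 60 -]
Op 5: note_on(79): voice 2 is free -> assigned | voices=[69 60 79]
Op 6: note_on(70): all voices busy, STEAL voice 0 (pitch 69, oldest) -> assign | voices=[70 60 79]
Op 7: note_off(79): free voice 2 | voices=[70 60 -]
Op 8: note_off(60): free voice 1 | voices=[70 - -]
Op 9: note_on(86): voice 1 is free -> assigned | voices=[70 86 -]
Op 10: note_off(70): free voice 0 | voices=[- 86 -]

Answer: 1 none none none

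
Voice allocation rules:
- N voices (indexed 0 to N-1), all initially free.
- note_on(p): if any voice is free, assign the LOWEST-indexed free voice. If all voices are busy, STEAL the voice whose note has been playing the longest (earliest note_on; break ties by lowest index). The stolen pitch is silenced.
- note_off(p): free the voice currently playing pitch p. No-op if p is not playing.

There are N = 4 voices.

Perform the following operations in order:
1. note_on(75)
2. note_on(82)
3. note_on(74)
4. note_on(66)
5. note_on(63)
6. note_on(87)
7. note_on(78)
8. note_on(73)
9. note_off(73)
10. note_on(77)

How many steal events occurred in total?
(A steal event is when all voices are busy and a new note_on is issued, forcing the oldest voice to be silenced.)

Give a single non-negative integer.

Op 1: note_on(75): voice 0 is free -> assigned | voices=[75 - - -]
Op 2: note_on(82): voice 1 is free -> assigned | voices=[75 82 - -]
Op 3: note_on(74): voice 2 is free -> assigned | voices=[75 82 74 -]
Op 4: note_on(66): voice 3 is free -> assigned | voices=[75 82 74 66]
Op 5: note_on(63): all voices busy, STEAL voice 0 (pitch 75, oldest) -> assign | voices=[63 82 74 66]
Op 6: note_on(87): all voices busy, STEAL voice 1 (pitch 82, oldest) -> assign | voices=[63 87 74 66]
Op 7: note_on(78): all voices busy, STEAL voice 2 (pitch 74, oldest) -> assign | voices=[63 87 78 66]
Op 8: note_on(73): all voices busy, STEAL voice 3 (pitch 66, oldest) -> assign | voices=[63 87 78 73]
Op 9: note_off(73): free voice 3 | voices=[63 87 78 -]
Op 10: note_on(77): voice 3 is free -> assigned | voices=[63 87 78 77]

Answer: 4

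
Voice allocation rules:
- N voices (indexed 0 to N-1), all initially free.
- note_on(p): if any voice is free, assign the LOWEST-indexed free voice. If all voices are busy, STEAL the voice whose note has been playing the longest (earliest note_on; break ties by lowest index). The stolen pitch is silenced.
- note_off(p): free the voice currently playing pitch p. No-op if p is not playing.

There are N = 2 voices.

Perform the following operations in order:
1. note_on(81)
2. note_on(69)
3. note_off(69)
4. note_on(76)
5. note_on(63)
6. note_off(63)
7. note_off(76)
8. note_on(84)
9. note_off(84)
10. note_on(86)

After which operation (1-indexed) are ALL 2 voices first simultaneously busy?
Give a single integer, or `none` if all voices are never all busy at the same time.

Answer: 2

Derivation:
Op 1: note_on(81): voice 0 is free -> assigned | voices=[81 -]
Op 2: note_on(69): voice 1 is free -> assigned | voices=[81 69]
Op 3: note_off(69): free voice 1 | voices=[81 -]
Op 4: note_on(76): voice 1 is free -> assigned | voices=[81 76]
Op 5: note_on(63): all voices busy, STEAL voice 0 (pitch 81, oldest) -> assign | voices=[63 76]
Op 6: note_off(63): free voice 0 | voices=[- 76]
Op 7: note_off(76): free voice 1 | voices=[- -]
Op 8: note_on(84): voice 0 is free -> assigned | voices=[84 -]
Op 9: note_off(84): free voice 0 | voices=[- -]
Op 10: note_on(86): voice 0 is free -> assigned | voices=[86 -]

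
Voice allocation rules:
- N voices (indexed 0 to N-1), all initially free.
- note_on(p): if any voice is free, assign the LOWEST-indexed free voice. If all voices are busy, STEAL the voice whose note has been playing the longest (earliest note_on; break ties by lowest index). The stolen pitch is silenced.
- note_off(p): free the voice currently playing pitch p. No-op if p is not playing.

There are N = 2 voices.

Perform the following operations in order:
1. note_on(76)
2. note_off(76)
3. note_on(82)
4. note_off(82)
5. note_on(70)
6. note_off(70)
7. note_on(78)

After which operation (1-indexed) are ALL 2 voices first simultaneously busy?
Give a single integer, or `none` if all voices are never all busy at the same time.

Answer: none

Derivation:
Op 1: note_on(76): voice 0 is free -> assigned | voices=[76 -]
Op 2: note_off(76): free voice 0 | voices=[- -]
Op 3: note_on(82): voice 0 is free -> assigned | voices=[82 -]
Op 4: note_off(82): free voice 0 | voices=[- -]
Op 5: note_on(70): voice 0 is free -> assigned | voices=[70 -]
Op 6: note_off(70): free voice 0 | voices=[- -]
Op 7: note_on(78): voice 0 is free -> assigned | voices=[78 -]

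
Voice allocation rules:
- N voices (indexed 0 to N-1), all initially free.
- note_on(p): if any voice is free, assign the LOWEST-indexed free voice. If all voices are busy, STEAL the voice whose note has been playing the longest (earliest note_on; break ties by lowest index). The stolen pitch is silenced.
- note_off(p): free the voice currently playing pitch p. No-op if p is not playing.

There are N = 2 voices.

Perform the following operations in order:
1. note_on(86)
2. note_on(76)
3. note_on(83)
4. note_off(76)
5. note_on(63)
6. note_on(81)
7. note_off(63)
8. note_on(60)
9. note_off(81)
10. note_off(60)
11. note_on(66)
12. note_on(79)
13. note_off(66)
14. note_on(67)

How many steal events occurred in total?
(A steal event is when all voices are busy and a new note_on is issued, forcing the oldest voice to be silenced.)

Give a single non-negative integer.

Op 1: note_on(86): voice 0 is free -> assigned | voices=[86 -]
Op 2: note_on(76): voice 1 is free -> assigned | voices=[86 76]
Op 3: note_on(83): all voices busy, STEAL voice 0 (pitch 86, oldest) -> assign | voices=[83 76]
Op 4: note_off(76): free voice 1 | voices=[83 -]
Op 5: note_on(63): voice 1 is free -> assigned | voices=[83 63]
Op 6: note_on(81): all voices busy, STEAL voice 0 (pitch 83, oldest) -> assign | voices=[81 63]
Op 7: note_off(63): free voice 1 | voices=[81 -]
Op 8: note_on(60): voice 1 is free -> assigned | voices=[81 60]
Op 9: note_off(81): free voice 0 | voices=[- 60]
Op 10: note_off(60): free voice 1 | voices=[- -]
Op 11: note_on(66): voice 0 is free -> assigned | voices=[66 -]
Op 12: note_on(79): voice 1 is free -> assigned | voices=[66 79]
Op 13: note_off(66): free voice 0 | voices=[- 79]
Op 14: note_on(67): voice 0 is free -> assigned | voices=[67 79]

Answer: 2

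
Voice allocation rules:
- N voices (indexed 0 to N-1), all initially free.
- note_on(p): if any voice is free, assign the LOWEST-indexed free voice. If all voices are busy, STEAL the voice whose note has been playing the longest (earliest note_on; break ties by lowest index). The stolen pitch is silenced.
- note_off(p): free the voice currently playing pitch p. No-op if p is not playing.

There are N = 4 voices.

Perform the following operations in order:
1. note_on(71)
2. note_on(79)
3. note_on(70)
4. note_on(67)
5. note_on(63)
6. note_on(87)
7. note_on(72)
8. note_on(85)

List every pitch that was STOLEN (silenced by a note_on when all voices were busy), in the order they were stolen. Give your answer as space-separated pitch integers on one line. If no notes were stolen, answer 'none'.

Answer: 71 79 70 67

Derivation:
Op 1: note_on(71): voice 0 is free -> assigned | voices=[71 - - -]
Op 2: note_on(79): voice 1 is free -> assigned | voices=[71 79 - -]
Op 3: note_on(70): voice 2 is free -> assigned | voices=[71 79 70 -]
Op 4: note_on(67): voice 3 is free -> assigned | voices=[71 79 70 67]
Op 5: note_on(63): all voices busy, STEAL voice 0 (pitch 71, oldest) -> assign | voices=[63 79 70 67]
Op 6: note_on(87): all voices busy, STEAL voice 1 (pitch 79, oldest) -> assign | voices=[63 87 70 67]
Op 7: note_on(72): all voices busy, STEAL voice 2 (pitch 70, oldest) -> assign | voices=[63 87 72 67]
Op 8: note_on(85): all voices busy, STEAL voice 3 (pitch 67, oldest) -> assign | voices=[63 87 72 85]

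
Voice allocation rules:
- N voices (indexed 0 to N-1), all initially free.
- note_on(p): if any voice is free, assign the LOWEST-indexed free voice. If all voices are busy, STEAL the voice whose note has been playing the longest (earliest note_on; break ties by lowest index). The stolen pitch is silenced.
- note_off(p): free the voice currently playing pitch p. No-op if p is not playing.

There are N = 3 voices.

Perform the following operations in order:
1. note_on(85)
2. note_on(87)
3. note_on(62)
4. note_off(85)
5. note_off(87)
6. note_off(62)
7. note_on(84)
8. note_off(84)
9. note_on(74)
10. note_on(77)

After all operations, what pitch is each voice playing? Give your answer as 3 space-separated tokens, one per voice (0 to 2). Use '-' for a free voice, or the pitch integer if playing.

Answer: 74 77 -

Derivation:
Op 1: note_on(85): voice 0 is free -> assigned | voices=[85 - -]
Op 2: note_on(87): voice 1 is free -> assigned | voices=[85 87 -]
Op 3: note_on(62): voice 2 is free -> assigned | voices=[85 87 62]
Op 4: note_off(85): free voice 0 | voices=[- 87 62]
Op 5: note_off(87): free voice 1 | voices=[- - 62]
Op 6: note_off(62): free voice 2 | voices=[- - -]
Op 7: note_on(84): voice 0 is free -> assigned | voices=[84 - -]
Op 8: note_off(84): free voice 0 | voices=[- - -]
Op 9: note_on(74): voice 0 is free -> assigned | voices=[74 - -]
Op 10: note_on(77): voice 1 is free -> assigned | voices=[74 77 -]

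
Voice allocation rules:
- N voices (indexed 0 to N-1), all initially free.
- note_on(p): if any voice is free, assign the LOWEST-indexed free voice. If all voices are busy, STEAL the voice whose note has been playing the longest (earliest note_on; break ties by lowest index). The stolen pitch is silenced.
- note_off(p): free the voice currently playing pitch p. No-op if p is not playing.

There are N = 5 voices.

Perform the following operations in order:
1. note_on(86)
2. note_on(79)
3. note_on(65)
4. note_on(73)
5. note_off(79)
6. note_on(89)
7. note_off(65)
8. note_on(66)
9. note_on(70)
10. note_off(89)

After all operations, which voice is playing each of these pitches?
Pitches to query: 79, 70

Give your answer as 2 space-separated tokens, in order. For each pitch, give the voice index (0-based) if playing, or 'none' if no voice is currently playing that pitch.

Op 1: note_on(86): voice 0 is free -> assigned | voices=[86 - - - -]
Op 2: note_on(79): voice 1 is free -> assigned | voices=[86 79 - - -]
Op 3: note_on(65): voice 2 is free -> assigned | voices=[86 79 65 - -]
Op 4: note_on(73): voice 3 is free -> assigned | voices=[86 79 65 73 -]
Op 5: note_off(79): free voice 1 | voices=[86 - 65 73 -]
Op 6: note_on(89): voice 1 is free -> assigned | voices=[86 89 65 73 -]
Op 7: note_off(65): free voice 2 | voices=[86 89 - 73 -]
Op 8: note_on(66): voice 2 is free -> assigned | voices=[86 89 66 73 -]
Op 9: note_on(70): voice 4 is free -> assigned | voices=[86 89 66 73 70]
Op 10: note_off(89): free voice 1 | voices=[86 - 66 73 70]

Answer: none 4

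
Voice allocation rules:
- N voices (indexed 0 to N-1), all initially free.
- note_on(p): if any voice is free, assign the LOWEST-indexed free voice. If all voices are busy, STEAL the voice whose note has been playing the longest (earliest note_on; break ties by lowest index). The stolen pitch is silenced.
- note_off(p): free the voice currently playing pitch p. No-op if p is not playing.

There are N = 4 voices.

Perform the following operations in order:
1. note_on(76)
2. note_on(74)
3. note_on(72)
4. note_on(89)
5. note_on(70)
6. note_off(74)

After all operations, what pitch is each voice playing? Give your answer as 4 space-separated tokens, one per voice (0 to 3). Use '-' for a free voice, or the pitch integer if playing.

Op 1: note_on(76): voice 0 is free -> assigned | voices=[76 - - -]
Op 2: note_on(74): voice 1 is free -> assigned | voices=[76 74 - -]
Op 3: note_on(72): voice 2 is free -> assigned | voices=[76 74 72 -]
Op 4: note_on(89): voice 3 is free -> assigned | voices=[76 74 72 89]
Op 5: note_on(70): all voices busy, STEAL voice 0 (pitch 76, oldest) -> assign | voices=[70 74 72 89]
Op 6: note_off(74): free voice 1 | voices=[70 - 72 89]

Answer: 70 - 72 89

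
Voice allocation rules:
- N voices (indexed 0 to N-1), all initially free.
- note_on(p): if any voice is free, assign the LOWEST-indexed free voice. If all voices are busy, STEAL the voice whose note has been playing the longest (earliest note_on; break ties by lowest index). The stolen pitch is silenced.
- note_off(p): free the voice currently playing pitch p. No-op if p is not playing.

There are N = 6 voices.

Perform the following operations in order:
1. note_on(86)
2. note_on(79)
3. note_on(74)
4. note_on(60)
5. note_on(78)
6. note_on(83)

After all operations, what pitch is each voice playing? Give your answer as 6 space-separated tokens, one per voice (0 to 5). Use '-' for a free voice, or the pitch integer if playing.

Op 1: note_on(86): voice 0 is free -> assigned | voices=[86 - - - - -]
Op 2: note_on(79): voice 1 is free -> assigned | voices=[86 79 - - - -]
Op 3: note_on(74): voice 2 is free -> assigned | voices=[86 79 74 - - -]
Op 4: note_on(60): voice 3 is free -> assigned | voices=[86 79 74 60 - -]
Op 5: note_on(78): voice 4 is free -> assigned | voices=[86 79 74 60 78 -]
Op 6: note_on(83): voice 5 is free -> assigned | voices=[86 79 74 60 78 83]

Answer: 86 79 74 60 78 83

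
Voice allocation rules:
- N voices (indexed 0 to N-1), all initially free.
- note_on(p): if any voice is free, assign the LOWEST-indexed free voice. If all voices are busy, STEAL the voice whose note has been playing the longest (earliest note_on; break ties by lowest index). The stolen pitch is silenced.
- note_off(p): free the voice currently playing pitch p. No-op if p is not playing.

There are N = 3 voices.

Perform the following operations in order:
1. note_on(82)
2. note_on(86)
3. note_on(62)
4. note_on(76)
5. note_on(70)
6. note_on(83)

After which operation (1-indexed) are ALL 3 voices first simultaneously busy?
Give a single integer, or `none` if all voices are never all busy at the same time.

Answer: 3

Derivation:
Op 1: note_on(82): voice 0 is free -> assigned | voices=[82 - -]
Op 2: note_on(86): voice 1 is free -> assigned | voices=[82 86 -]
Op 3: note_on(62): voice 2 is free -> assigned | voices=[82 86 62]
Op 4: note_on(76): all voices busy, STEAL voice 0 (pitch 82, oldest) -> assign | voices=[76 86 62]
Op 5: note_on(70): all voices busy, STEAL voice 1 (pitch 86, oldest) -> assign | voices=[76 70 62]
Op 6: note_on(83): all voices busy, STEAL voice 2 (pitch 62, oldest) -> assign | voices=[76 70 83]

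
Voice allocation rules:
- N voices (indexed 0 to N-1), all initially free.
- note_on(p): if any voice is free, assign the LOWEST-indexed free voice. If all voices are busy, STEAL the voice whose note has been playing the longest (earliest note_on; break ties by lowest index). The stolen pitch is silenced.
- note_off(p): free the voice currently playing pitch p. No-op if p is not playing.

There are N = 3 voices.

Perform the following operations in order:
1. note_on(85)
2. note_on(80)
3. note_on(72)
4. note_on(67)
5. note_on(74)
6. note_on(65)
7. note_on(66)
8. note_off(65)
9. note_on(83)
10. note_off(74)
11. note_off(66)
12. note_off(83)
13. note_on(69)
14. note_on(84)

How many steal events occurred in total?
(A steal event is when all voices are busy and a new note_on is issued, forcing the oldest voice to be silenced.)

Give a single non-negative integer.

Answer: 4

Derivation:
Op 1: note_on(85): voice 0 is free -> assigned | voices=[85 - -]
Op 2: note_on(80): voice 1 is free -> assigned | voices=[85 80 -]
Op 3: note_on(72): voice 2 is free -> assigned | voices=[85 80 72]
Op 4: note_on(67): all voices busy, STEAL voice 0 (pitch 85, oldest) -> assign | voices=[67 80 72]
Op 5: note_on(74): all voices busy, STEAL voice 1 (pitch 80, oldest) -> assign | voices=[67 74 72]
Op 6: note_on(65): all voices busy, STEAL voice 2 (pitch 72, oldest) -> assign | voices=[67 74 65]
Op 7: note_on(66): all voices busy, STEAL voice 0 (pitch 67, oldest) -> assign | voices=[66 74 65]
Op 8: note_off(65): free voice 2 | voices=[66 74 -]
Op 9: note_on(83): voice 2 is free -> assigned | voices=[66 74 83]
Op 10: note_off(74): free voice 1 | voices=[66 - 83]
Op 11: note_off(66): free voice 0 | voices=[- - 83]
Op 12: note_off(83): free voice 2 | voices=[- - -]
Op 13: note_on(69): voice 0 is free -> assigned | voices=[69 - -]
Op 14: note_on(84): voice 1 is free -> assigned | voices=[69 84 -]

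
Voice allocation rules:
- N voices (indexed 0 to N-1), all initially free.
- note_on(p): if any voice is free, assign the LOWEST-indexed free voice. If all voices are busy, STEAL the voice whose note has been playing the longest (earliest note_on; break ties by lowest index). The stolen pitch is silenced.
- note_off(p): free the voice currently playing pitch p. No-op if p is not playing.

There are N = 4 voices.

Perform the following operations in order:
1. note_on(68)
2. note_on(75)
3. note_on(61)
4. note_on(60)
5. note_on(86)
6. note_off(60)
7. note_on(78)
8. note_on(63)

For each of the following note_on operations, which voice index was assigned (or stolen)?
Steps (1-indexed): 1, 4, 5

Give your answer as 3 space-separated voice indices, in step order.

Answer: 0 3 0

Derivation:
Op 1: note_on(68): voice 0 is free -> assigned | voices=[68 - - -]
Op 2: note_on(75): voice 1 is free -> assigned | voices=[68 75 - -]
Op 3: note_on(61): voice 2 is free -> assigned | voices=[68 75 61 -]
Op 4: note_on(60): voice 3 is free -> assigned | voices=[68 75 61 60]
Op 5: note_on(86): all voices busy, STEAL voice 0 (pitch 68, oldest) -> assign | voices=[86 75 61 60]
Op 6: note_off(60): free voice 3 | voices=[86 75 61 -]
Op 7: note_on(78): voice 3 is free -> assigned | voices=[86 75 61 78]
Op 8: note_on(63): all voices busy, STEAL voice 1 (pitch 75, oldest) -> assign | voices=[86 63 61 78]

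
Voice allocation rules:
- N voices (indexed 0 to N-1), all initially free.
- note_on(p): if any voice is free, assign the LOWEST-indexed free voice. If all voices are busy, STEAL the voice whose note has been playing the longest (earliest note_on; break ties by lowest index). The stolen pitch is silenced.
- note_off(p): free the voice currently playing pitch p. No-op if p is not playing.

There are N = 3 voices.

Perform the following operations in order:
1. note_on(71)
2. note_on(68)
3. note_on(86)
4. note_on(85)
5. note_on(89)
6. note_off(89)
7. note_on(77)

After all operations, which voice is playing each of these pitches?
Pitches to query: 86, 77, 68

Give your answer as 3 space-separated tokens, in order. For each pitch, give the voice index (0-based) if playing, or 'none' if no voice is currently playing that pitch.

Answer: 2 1 none

Derivation:
Op 1: note_on(71): voice 0 is free -> assigned | voices=[71 - -]
Op 2: note_on(68): voice 1 is free -> assigned | voices=[71 68 -]
Op 3: note_on(86): voice 2 is free -> assigned | voices=[71 68 86]
Op 4: note_on(85): all voices busy, STEAL voice 0 (pitch 71, oldest) -> assign | voices=[85 68 86]
Op 5: note_on(89): all voices busy, STEAL voice 1 (pitch 68, oldest) -> assign | voices=[85 89 86]
Op 6: note_off(89): free voice 1 | voices=[85 - 86]
Op 7: note_on(77): voice 1 is free -> assigned | voices=[85 77 86]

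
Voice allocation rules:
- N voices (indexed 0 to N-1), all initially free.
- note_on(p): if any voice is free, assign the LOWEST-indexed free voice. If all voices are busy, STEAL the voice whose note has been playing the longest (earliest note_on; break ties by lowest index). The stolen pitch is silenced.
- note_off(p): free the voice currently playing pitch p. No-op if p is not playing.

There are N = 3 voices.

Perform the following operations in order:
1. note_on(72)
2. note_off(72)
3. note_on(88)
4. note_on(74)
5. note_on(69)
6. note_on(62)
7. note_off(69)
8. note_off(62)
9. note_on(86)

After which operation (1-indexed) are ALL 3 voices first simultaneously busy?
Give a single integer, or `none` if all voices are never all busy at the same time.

Answer: 5

Derivation:
Op 1: note_on(72): voice 0 is free -> assigned | voices=[72 - -]
Op 2: note_off(72): free voice 0 | voices=[- - -]
Op 3: note_on(88): voice 0 is free -> assigned | voices=[88 - -]
Op 4: note_on(74): voice 1 is free -> assigned | voices=[88 74 -]
Op 5: note_on(69): voice 2 is free -> assigned | voices=[88 74 69]
Op 6: note_on(62): all voices busy, STEAL voice 0 (pitch 88, oldest) -> assign | voices=[62 74 69]
Op 7: note_off(69): free voice 2 | voices=[62 74 -]
Op 8: note_off(62): free voice 0 | voices=[- 74 -]
Op 9: note_on(86): voice 0 is free -> assigned | voices=[86 74 -]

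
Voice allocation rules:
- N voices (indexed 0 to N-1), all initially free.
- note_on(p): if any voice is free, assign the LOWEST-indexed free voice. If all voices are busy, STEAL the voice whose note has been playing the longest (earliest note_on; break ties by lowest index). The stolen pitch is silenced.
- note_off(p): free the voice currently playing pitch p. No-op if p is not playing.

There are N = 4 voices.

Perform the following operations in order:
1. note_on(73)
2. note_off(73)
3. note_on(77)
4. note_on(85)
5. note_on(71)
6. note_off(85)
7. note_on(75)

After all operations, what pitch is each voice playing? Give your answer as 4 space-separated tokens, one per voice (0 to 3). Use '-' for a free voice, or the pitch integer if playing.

Op 1: note_on(73): voice 0 is free -> assigned | voices=[73 - - -]
Op 2: note_off(73): free voice 0 | voices=[- - - -]
Op 3: note_on(77): voice 0 is free -> assigned | voices=[77 - - -]
Op 4: note_on(85): voice 1 is free -> assigned | voices=[77 85 - -]
Op 5: note_on(71): voice 2 is free -> assigned | voices=[77 85 71 -]
Op 6: note_off(85): free voice 1 | voices=[77 - 71 -]
Op 7: note_on(75): voice 1 is free -> assigned | voices=[77 75 71 -]

Answer: 77 75 71 -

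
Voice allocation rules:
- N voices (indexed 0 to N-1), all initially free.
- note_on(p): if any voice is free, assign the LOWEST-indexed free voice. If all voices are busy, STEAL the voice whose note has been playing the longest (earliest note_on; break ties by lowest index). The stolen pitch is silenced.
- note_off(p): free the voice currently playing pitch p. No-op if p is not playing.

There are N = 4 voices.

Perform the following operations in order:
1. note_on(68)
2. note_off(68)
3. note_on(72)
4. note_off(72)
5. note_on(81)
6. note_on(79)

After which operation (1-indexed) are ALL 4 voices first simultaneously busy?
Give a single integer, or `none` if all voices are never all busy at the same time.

Op 1: note_on(68): voice 0 is free -> assigned | voices=[68 - - -]
Op 2: note_off(68): free voice 0 | voices=[- - - -]
Op 3: note_on(72): voice 0 is free -> assigned | voices=[72 - - -]
Op 4: note_off(72): free voice 0 | voices=[- - - -]
Op 5: note_on(81): voice 0 is free -> assigned | voices=[81 - - -]
Op 6: note_on(79): voice 1 is free -> assigned | voices=[81 79 - -]

Answer: none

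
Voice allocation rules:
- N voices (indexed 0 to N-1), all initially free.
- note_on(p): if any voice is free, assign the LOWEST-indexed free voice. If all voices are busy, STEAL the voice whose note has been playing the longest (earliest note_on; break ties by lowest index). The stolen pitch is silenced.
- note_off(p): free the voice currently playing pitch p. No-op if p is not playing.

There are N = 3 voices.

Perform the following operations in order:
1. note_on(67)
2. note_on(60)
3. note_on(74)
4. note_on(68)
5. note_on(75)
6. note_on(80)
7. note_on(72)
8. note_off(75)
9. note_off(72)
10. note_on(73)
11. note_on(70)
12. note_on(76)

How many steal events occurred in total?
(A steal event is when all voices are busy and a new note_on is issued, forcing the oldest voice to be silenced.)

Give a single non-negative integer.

Answer: 5

Derivation:
Op 1: note_on(67): voice 0 is free -> assigned | voices=[67 - -]
Op 2: note_on(60): voice 1 is free -> assigned | voices=[67 60 -]
Op 3: note_on(74): voice 2 is free -> assigned | voices=[67 60 74]
Op 4: note_on(68): all voices busy, STEAL voice 0 (pitch 67, oldest) -> assign | voices=[68 60 74]
Op 5: note_on(75): all voices busy, STEAL voice 1 (pitch 60, oldest) -> assign | voices=[68 75 74]
Op 6: note_on(80): all voices busy, STEAL voice 2 (pitch 74, oldest) -> assign | voices=[68 75 80]
Op 7: note_on(72): all voices busy, STEAL voice 0 (pitch 68, oldest) -> assign | voices=[72 75 80]
Op 8: note_off(75): free voice 1 | voices=[72 - 80]
Op 9: note_off(72): free voice 0 | voices=[- - 80]
Op 10: note_on(73): voice 0 is free -> assigned | voices=[73 - 80]
Op 11: note_on(70): voice 1 is free -> assigned | voices=[73 70 80]
Op 12: note_on(76): all voices busy, STEAL voice 2 (pitch 80, oldest) -> assign | voices=[73 70 76]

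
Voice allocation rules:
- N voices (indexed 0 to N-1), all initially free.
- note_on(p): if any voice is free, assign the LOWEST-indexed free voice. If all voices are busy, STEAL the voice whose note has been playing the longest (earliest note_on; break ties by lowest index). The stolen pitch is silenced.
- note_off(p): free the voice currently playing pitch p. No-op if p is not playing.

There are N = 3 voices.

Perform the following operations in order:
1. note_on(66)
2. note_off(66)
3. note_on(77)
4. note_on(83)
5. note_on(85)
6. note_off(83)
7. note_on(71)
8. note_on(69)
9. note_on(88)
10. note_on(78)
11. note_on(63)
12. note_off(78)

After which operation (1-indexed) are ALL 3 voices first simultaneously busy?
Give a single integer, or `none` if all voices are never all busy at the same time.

Op 1: note_on(66): voice 0 is free -> assigned | voices=[66 - -]
Op 2: note_off(66): free voice 0 | voices=[- - -]
Op 3: note_on(77): voice 0 is free -> assigned | voices=[77 - -]
Op 4: note_on(83): voice 1 is free -> assigned | voices=[77 83 -]
Op 5: note_on(85): voice 2 is free -> assigned | voices=[77 83 85]
Op 6: note_off(83): free voice 1 | voices=[77 - 85]
Op 7: note_on(71): voice 1 is free -> assigned | voices=[77 71 85]
Op 8: note_on(69): all voices busy, STEAL voice 0 (pitch 77, oldest) -> assign | voices=[69 71 85]
Op 9: note_on(88): all voices busy, STEAL voice 2 (pitch 85, oldest) -> assign | voices=[69 71 88]
Op 10: note_on(78): all voices busy, STEAL voice 1 (pitch 71, oldest) -> assign | voices=[69 78 88]
Op 11: note_on(63): all voices busy, STEAL voice 0 (pitch 69, oldest) -> assign | voices=[63 78 88]
Op 12: note_off(78): free voice 1 | voices=[63 - 88]

Answer: 5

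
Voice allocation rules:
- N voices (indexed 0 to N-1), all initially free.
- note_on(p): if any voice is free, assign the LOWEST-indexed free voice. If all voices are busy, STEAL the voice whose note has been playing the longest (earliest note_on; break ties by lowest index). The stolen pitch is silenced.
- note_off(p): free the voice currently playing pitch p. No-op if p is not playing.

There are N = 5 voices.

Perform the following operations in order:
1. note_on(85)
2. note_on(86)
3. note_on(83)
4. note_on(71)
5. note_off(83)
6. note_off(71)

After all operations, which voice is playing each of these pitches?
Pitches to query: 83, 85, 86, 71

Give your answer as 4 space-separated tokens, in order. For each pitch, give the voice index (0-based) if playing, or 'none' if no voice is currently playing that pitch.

Op 1: note_on(85): voice 0 is free -> assigned | voices=[85 - - - -]
Op 2: note_on(86): voice 1 is free -> assigned | voices=[85 86 - - -]
Op 3: note_on(83): voice 2 is free -> assigned | voices=[85 86 83 - -]
Op 4: note_on(71): voice 3 is free -> assigned | voices=[85 86 83 71 -]
Op 5: note_off(83): free voice 2 | voices=[85 86 - 71 -]
Op 6: note_off(71): free voice 3 | voices=[85 86 - - -]

Answer: none 0 1 none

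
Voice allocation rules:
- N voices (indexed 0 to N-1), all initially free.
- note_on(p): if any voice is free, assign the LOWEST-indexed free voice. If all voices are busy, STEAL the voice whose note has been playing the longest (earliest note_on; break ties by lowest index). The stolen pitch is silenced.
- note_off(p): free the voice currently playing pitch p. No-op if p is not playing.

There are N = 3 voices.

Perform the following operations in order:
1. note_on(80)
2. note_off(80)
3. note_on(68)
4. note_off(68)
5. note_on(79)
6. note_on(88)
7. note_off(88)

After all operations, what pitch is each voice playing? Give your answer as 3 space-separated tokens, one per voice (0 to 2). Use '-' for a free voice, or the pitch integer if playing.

Answer: 79 - -

Derivation:
Op 1: note_on(80): voice 0 is free -> assigned | voices=[80 - -]
Op 2: note_off(80): free voice 0 | voices=[- - -]
Op 3: note_on(68): voice 0 is free -> assigned | voices=[68 - -]
Op 4: note_off(68): free voice 0 | voices=[- - -]
Op 5: note_on(79): voice 0 is free -> assigned | voices=[79 - -]
Op 6: note_on(88): voice 1 is free -> assigned | voices=[79 88 -]
Op 7: note_off(88): free voice 1 | voices=[79 - -]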